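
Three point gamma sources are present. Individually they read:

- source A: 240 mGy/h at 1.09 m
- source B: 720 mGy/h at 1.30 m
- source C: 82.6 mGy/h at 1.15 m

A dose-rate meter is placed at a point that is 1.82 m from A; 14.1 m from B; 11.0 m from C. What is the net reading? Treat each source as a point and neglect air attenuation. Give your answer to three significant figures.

Each source contributes Iᵢ·(dᵢ/rᵢ)²; contributions add.
A: 240 × (1.09/1.82)² = 86.08 mGy/h
B: 720 × (1.30/14.1)² = 6.120 mGy/h
C: 82.6 × (1.15/11.0)² = 0.9028 mGy/h
Total = 86.08 + 6.120 + 0.9028 = 93.10 mGy/h.

93.1 mGy/h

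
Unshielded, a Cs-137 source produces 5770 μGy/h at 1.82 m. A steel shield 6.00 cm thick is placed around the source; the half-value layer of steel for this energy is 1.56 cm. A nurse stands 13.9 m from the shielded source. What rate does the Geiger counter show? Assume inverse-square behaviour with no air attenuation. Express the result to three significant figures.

Distance alone: (1.82/13.9)² = 0.01714, so 5770 × 0.01714 = 98.90 μGy/h.
Shield: 6.00/1.56 = 3.846 half-value layers → attenuation 2^(−3.846) = 0.06954.
Combined: 98.90 × 0.06954 = 6.878 μGy/h.

6.88 μGy/h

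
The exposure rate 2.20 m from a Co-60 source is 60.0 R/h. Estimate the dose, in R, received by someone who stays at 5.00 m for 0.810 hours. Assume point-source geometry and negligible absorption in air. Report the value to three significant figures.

9.41 R

By the inverse-square law, rate at 5.00 m:
(2.20/5.00)² = 0.1936, so 60.0 × 0.1936 = 11.62 R/h.
Dose = rate × time = 11.62 R/h × 0.8100 h = 9.412 R.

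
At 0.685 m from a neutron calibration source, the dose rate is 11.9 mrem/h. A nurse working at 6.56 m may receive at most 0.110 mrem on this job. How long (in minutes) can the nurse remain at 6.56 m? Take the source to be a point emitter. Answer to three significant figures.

Applying the 1/r² law, rate at 6.56 m:
(0.685/6.56)² = 0.01090, so 11.9 × 0.01090 = 0.1297 mrem/h.
Stay time = 0.110 mrem ÷ 0.1297 mrem/h = 0.8481 h = 50.89 min.

50.9 min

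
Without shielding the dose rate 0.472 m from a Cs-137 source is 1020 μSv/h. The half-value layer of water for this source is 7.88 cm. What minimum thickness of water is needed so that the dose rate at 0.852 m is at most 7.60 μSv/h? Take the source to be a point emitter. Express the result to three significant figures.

At 0.852 m, distance alone gives 1020 × (0.472/0.852)² = 1020 × 0.3069 = 313.0 μSv/h.
Further attenuation needed: 313.0/7.60 = 41.18.
n = log₂(41.18) = 5.364 half-value layers.
Thickness = 5.364 × 7.88 cm = 42.27 cm.

42.3 cm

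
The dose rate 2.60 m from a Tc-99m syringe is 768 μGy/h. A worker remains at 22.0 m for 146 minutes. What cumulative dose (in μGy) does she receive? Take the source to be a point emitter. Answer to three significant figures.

26.1 μGy

Using I₁d₁² = I₂d₂², rate at 22.0 m:
(2.60/22.0)² = 0.01397, so 768 × 0.01397 = 10.73 μGy/h.
Dose = rate × time = 10.73 μGy/h × 2.433 h = 26.11 μGy.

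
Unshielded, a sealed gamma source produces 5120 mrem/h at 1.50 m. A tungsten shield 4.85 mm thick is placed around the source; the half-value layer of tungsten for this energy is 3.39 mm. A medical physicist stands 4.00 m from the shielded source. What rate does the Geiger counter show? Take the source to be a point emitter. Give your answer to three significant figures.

Distance alone: 5120 × (1.50/4.00)² = 5120 × 0.1406 = 719.9 mrem/h.
Shield: 4.85/3.39 = 1.431 half-value layers → attenuation 2^(−1.431) = 0.3709.
Combined: 719.9 × 0.3709 = 267.0 mrem/h.

267 mrem/h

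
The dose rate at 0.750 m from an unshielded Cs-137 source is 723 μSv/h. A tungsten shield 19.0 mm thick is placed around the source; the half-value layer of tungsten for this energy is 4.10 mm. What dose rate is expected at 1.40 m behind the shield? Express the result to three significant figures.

Distance alone: (0.750/1.40)² = 0.2870, so 723 × 0.2870 = 207.5 μSv/h.
Shield: 19.0/4.10 = 4.634 half-value layers → attenuation 2^(−4.634) = 0.04027.
Combined: 207.5 × 0.04027 = 8.356 μSv/h.

8.36 μSv/h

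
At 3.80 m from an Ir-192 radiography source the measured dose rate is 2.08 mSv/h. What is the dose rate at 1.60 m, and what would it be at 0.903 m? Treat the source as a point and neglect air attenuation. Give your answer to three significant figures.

Intensity scales as (d₁/d₂)², so
At 1.60 m: 2.08 × (3.80/1.60)² = 2.08 × 5.641 = 11.73 mSv/h
At 0.903 m: (1.60/0.903)² = 3.140, so 11.73 × 3.140 = 36.83 mSv/h.

11.7 mSv/h; 36.8 mSv/h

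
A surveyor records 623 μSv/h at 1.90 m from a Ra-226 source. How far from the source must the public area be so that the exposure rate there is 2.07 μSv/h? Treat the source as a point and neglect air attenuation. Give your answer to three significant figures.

33.0 m

Intensity scales as (d₁/d₂)², so d₂ = d₁·√(I₁/I₂).
I₁/I₂ = 623/2.07 = 301.0, so d₂ = 1.90 × √301.0 = 32.96 m.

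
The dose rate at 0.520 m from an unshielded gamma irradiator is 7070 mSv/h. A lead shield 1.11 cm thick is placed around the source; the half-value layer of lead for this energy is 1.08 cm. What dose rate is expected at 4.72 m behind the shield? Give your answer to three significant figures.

Distance alone: 7070 × (0.520/4.72)² = 7070 × 0.01214 = 85.83 mSv/h.
Shield: 1.11/1.08 = 1.028 half-value layers → attenuation 2^(−1.028) = 0.4904.
Combined: 85.83 × 0.4904 = 42.09 mSv/h.

42.1 mSv/h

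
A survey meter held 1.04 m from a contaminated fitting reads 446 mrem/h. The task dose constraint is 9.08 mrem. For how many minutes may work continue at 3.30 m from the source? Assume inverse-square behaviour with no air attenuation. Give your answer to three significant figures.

Applying the 1/r² law, rate at 3.30 m:
446 × (1.04/3.30)² = 446 × 0.09932 = 44.30 mrem/h.
Stay time = 9.08 mrem ÷ 44.30 mrem/h = 0.2050 h = 12.30 min.

12.3 min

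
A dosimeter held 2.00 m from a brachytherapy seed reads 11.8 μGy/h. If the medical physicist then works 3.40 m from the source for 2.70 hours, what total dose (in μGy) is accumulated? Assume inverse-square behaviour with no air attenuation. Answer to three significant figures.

11.0 μGy

Applying the 1/r² law, rate at 3.40 m:
11.8 × (2.00/3.40)² = 11.8 × 0.3460 = 4.083 μGy/h.
Dose = rate × time = 4.083 μGy/h × 2.700 h = 11.02 μGy.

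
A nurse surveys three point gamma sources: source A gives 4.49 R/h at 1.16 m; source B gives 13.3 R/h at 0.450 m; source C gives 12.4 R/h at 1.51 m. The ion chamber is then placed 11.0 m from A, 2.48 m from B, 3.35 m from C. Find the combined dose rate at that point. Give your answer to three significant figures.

3.01 R/h

By superposition, sum each source's inverse-square contribution:
A: 4.49 × (1.16/11.0)² = 0.04993 R/h
B: 13.3 × (0.450/2.48)² = 0.4379 R/h
C: 12.4 × (1.51/3.35)² = 2.519 R/h
Total = 0.04993 + 0.4379 + 2.519 = 3.007 R/h.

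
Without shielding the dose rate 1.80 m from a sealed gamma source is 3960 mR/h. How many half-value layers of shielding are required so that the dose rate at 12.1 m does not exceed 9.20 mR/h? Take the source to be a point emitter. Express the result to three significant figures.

3.25 half-value layers

At 12.1 m, distance alone gives (1.80/12.1)² = 0.02213, so 3960 × 0.02213 = 87.63 mR/h.
Further attenuation needed: 87.63/9.20 = 9.525.
n = log₂(9.525) = 3.252 half-value layers.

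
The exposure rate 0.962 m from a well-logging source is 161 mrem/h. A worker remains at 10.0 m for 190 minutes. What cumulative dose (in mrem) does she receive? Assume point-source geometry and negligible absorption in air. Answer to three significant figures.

4.72 mrem

Using I₁d₁² = I₂d₂², rate at 10.0 m:
161 × (0.962/10.0)² = 161 × 0.009254 = 1.490 mrem/h.
Dose = rate × time = 1.490 mrem/h × 3.167 h = 4.719 mrem.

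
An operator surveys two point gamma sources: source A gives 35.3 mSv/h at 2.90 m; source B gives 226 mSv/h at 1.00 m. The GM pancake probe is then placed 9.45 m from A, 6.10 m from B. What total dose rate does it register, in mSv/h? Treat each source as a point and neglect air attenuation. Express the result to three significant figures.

9.40 mSv/h

Each source contributes Iᵢ·(dᵢ/rᵢ)²; contributions add.
A: 35.3 × (2.90/9.45)² = 3.324 mSv/h
B: 226 × (1.00/6.10)² = 6.074 mSv/h
Total = 3.324 + 6.074 = 9.398 mSv/h.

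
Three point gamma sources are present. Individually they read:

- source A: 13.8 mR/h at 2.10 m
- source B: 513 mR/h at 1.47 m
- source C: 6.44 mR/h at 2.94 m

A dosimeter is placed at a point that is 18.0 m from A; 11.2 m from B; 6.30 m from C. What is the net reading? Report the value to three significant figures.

Each source contributes Iᵢ·(dᵢ/rᵢ)²; contributions add.
A: 13.8 × (2.10/18.0)² = 0.1878 mR/h
B: 513 × (1.47/11.2)² = 8.837 mR/h
C: 6.44 × (2.94/6.30)² = 1.402 mR/h
Total = 0.1878 + 8.837 + 1.402 = 10.43 mR/h.

10.4 mR/h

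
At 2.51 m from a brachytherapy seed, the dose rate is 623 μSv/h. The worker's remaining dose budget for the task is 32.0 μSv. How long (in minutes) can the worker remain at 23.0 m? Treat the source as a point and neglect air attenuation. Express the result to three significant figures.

259 min

Since intensity falls as 1/r², rate at 23.0 m:
623 × (2.51/23.0)² = 623 × 0.01191 = 7.420 μSv/h.
Stay time = 32.0 μSv ÷ 7.420 μSv/h = 4.313 h = 258.8 min.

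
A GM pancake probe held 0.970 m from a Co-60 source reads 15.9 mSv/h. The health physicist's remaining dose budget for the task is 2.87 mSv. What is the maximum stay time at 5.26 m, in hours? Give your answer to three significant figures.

By the inverse-square law, rate at 5.26 m:
15.9 × (0.970/5.26)² = 15.9 × 0.03401 = 0.5408 mSv/h.
Stay time = 2.87 mSv ÷ 0.5408 mSv/h = 5.307 h.

5.31 h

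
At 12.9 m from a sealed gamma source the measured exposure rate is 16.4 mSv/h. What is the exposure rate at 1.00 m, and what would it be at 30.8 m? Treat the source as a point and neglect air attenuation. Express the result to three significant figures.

Intensity scales as (d₁/d₂)², so
At 1.00 m: 16.4 × (12.9/1.00)² = 16.4 × 166.4 = 2729 mSv/h
At 30.8 m: (1.00/30.8)² = 0.001054, so 2729 × 0.001054 = 2.876 mSv/h.

2730 mSv/h; 2.88 mSv/h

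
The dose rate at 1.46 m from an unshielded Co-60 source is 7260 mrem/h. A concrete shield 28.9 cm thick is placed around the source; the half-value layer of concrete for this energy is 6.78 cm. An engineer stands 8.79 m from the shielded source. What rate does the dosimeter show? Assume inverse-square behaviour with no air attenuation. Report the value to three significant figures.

10.4 mrem/h

Distance alone: (1.46/8.79)² = 0.02759, so 7260 × 0.02759 = 200.3 mrem/h.
Shield: 28.9/6.78 = 4.263 half-value layers → attenuation 2^(−4.263) = 0.05208.
Combined: 200.3 × 0.05208 = 10.43 mrem/h.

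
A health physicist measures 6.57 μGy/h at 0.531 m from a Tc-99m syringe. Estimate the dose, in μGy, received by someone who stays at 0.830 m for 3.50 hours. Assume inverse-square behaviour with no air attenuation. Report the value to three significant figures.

9.41 μGy

Since intensity falls as 1/r², rate at 0.830 m:
(0.531/0.830)² = 0.4093, so 6.57 × 0.4093 = 2.689 μGy/h.
Dose = rate × time = 2.689 μGy/h × 3.500 h = 9.412 μGy.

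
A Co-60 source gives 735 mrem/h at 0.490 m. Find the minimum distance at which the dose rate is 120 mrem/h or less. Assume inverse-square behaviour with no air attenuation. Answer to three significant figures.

Using I₁d₁² = I₂d₂², d₂ = d₁·√(I₁/I₂).
I₁/I₂ = 735/120 = 6.125, so d₂ = 0.490 × √6.125 = 1.213 m.

1.21 m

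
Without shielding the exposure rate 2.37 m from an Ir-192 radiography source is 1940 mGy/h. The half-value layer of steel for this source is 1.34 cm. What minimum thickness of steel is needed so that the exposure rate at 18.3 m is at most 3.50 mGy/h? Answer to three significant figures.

At 18.3 m, distance alone gives (2.37/18.3)² = 0.01677, so 1940 × 0.01677 = 32.53 mGy/h.
Further attenuation needed: 32.53/3.50 = 9.294.
n = log₂(9.294) = 3.216 half-value layers.
Thickness = 3.216 × 1.34 cm = 4.309 cm.

4.31 cm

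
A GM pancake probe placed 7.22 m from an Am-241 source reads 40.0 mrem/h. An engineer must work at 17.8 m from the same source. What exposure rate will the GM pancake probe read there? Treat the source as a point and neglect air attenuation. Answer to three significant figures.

Intensity scales as (d₁/d₂)², so scaling from 7.22 m to 17.8 m:
(7.22/17.8)² = 0.1645, so 40.0 × 0.1645 = 6.580 mrem/h.

6.58 mrem/h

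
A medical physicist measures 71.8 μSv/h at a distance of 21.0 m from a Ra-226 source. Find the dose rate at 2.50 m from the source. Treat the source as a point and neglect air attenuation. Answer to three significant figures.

Since intensity falls as 1/r², the rate at 2.50 m is
(21.0/2.50)² = 70.56, so 71.8 × 70.56 = 5066 μSv/h.

5070 μSv/h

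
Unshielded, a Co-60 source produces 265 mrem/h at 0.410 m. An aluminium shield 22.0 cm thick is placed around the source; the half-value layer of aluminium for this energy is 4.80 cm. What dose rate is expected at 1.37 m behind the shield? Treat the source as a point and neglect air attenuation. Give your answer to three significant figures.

0.990 mrem/h

Distance alone: (0.410/1.37)² = 0.08956, so 265 × 0.08956 = 23.73 mrem/h.
Shield: 22.0/4.80 = 4.583 half-value layers → attenuation 2^(−4.583) = 0.04172.
Combined: 23.73 × 0.04172 = 0.9900 mrem/h.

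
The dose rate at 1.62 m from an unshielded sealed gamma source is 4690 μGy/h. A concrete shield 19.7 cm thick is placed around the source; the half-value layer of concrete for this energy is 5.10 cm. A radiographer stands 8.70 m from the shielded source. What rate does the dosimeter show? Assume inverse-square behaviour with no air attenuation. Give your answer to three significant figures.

Distance alone: 4690 × (1.62/8.70)² = 4690 × 0.03467 = 162.6 μGy/h.
Shield: 19.7/5.10 = 3.863 half-value layers → attenuation 2^(−3.863) = 0.06873.
Combined: 162.6 × 0.06873 = 11.18 μGy/h.

11.2 μGy/h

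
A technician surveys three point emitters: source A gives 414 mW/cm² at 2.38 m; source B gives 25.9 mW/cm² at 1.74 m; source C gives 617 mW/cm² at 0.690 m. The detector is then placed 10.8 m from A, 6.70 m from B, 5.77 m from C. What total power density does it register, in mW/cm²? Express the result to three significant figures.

Each source contributes Iᵢ·(dᵢ/rᵢ)²; contributions add.
A: 414 × (2.38/10.8)² = 20.11 mW/cm²
B: 25.9 × (1.74/6.70)² = 1.747 mW/cm²
C: 617 × (0.690/5.77)² = 8.823 mW/cm²
Total = 20.11 + 1.747 + 8.823 = 30.68 mW/cm².

30.7 mW/cm²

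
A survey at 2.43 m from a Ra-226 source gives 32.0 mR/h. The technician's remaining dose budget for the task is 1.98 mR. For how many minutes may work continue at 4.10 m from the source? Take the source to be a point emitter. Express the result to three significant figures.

10.6 min

Intensity scales as (d₁/d₂)², so rate at 4.10 m:
(2.43/4.10)² = 0.3513, so 32.0 × 0.3513 = 11.24 mR/h.
Stay time = 1.98 mR ÷ 11.24 mR/h = 0.1762 h = 10.57 min.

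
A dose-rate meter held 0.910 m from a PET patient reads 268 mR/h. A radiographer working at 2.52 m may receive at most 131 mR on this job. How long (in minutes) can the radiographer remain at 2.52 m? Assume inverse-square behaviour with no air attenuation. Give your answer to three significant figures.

Since intensity falls as 1/r², rate at 2.52 m:
(0.910/2.52)² = 0.1304, so 268 × 0.1304 = 34.95 mR/h.
Stay time = 131 mR ÷ 34.95 mR/h = 3.748 h = 224.9 min.

225 min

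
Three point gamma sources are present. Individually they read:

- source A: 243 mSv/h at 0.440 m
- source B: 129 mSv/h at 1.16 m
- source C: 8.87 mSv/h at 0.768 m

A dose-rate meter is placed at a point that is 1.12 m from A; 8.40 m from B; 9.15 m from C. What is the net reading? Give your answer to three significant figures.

By superposition, sum each source's inverse-square contribution:
A: 243 × (0.440/1.12)² = 37.50 mSv/h
B: 129 × (1.16/8.40)² = 2.460 mSv/h
C: 8.87 × (0.768/9.15)² = 0.06249 mSv/h
Total = 37.50 + 2.460 + 0.06249 = 40.02 mSv/h.

40.0 mSv/h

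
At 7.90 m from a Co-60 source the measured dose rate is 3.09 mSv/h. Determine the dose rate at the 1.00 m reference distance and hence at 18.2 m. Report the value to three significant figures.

193 mSv/h; 0.582 mSv/h

Intensity scales as (d₁/d₂)², so
At 1.00 m: (7.90/1.00)² = 62.41, so 3.09 × 62.41 = 192.8 mSv/h
At 18.2 m: 192.8 × (1.00/18.2)² = 192.8 × 0.003019 = 0.5821 mSv/h.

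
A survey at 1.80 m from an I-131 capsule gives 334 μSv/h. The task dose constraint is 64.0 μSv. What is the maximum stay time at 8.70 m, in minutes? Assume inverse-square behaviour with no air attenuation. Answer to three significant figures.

269 min

Using I₁d₁² = I₂d₂², rate at 8.70 m:
334 × (1.80/8.70)² = 334 × 0.04281 = 14.30 μSv/h.
Stay time = 64.0 μSv ÷ 14.30 μSv/h = 4.476 h = 268.6 min.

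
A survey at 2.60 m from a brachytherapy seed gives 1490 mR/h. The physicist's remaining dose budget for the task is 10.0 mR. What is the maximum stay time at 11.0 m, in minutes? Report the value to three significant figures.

Intensity scales as (d₁/d₂)², so rate at 11.0 m:
1490 × (2.60/11.0)² = 1490 × 0.05587 = 83.25 mR/h.
Stay time = 10.0 mR ÷ 83.25 mR/h = 0.1201 h = 7.206 min.

7.21 min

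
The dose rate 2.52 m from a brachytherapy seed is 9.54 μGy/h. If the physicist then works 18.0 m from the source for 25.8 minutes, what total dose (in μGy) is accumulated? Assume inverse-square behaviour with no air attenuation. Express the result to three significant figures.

Using I₁d₁² = I₂d₂², rate at 18.0 m:
9.54 × (2.52/18.0)² = 9.54 × 0.01960 = 0.1870 μGy/h.
Dose = rate × time = 0.1870 μGy/h × 0.4300 h = 0.08041 μGy.

0.0804 μGy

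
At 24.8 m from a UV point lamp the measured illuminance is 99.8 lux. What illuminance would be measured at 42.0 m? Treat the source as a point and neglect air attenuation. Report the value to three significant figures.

Since intensity falls as 1/r², scaling from 24.8 m to 42.0 m:
99.8 × (24.8/42.0)² = 99.8 × 0.3487 = 34.80 lux.

34.8 lux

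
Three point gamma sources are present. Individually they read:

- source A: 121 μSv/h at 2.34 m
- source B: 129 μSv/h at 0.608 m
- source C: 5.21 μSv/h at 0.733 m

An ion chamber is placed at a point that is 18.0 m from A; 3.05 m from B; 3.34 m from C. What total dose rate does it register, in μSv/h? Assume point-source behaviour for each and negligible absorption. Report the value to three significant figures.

By superposition, sum each source's inverse-square contribution:
A: 121 × (2.34/18.0)² = 2.045 μSv/h
B: 129 × (0.608/3.05)² = 5.126 μSv/h
C: 5.21 × (0.733/3.34)² = 0.2509 μSv/h
Total = 2.045 + 5.126 + 0.2509 = 7.422 μSv/h.

7.42 μSv/h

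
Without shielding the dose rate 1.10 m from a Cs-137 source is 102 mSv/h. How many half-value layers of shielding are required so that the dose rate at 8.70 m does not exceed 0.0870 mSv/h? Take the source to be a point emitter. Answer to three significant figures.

At 8.70 m, distance alone gives (1.10/8.70)² = 0.01599, so 102 × 0.01599 = 1.631 mSv/h.
Further attenuation needed: 1.631/0.0870 = 18.75.
n = log₂(18.75) = 4.229 half-value layers.

4.23 half-value layers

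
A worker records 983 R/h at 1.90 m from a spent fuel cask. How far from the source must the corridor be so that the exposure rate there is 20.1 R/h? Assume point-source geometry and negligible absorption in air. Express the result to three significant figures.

Using I₁d₁² = I₂d₂², d₂ = d₁·√(I₁/I₂).
I₁/I₂ = 983/20.1 = 48.91, so d₂ = 1.90 × √48.91 = 13.29 m.

13.3 m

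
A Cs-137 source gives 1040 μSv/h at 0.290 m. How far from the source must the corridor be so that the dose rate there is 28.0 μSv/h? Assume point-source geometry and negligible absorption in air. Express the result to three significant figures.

1.77 m

Using I₁d₁² = I₂d₂², d₂ = d₁·√(I₁/I₂).
I₁/I₂ = 1040/28.0 = 37.14, so d₂ = 0.290 × √37.14 = 1.767 m.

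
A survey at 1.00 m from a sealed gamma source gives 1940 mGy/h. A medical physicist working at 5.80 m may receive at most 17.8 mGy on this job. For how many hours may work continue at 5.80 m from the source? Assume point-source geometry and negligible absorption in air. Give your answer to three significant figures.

Intensity scales as (d₁/d₂)², so rate at 5.80 m:
1940 × (1.00/5.80)² = 1940 × 0.02973 = 57.68 mGy/h.
Stay time = 17.8 mGy ÷ 57.68 mGy/h = 0.3086 h.

0.309 h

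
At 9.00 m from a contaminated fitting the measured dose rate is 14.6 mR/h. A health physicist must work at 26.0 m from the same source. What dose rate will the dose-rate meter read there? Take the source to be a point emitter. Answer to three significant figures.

1.75 mR/h

Since intensity falls as 1/r², scaling from 9.00 m to 26.0 m:
14.6 × (9.00/26.0)² = 14.6 × 0.1198 = 1.749 mR/h.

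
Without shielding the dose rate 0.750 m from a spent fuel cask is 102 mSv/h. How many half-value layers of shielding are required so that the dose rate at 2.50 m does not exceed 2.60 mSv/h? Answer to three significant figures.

1.82 half-value layers

At 2.50 m, distance alone gives 102 × (0.750/2.50)² = 102 × 0.09000 = 9.180 mSv/h.
Further attenuation needed: 9.180/2.60 = 3.531.
n = log₂(3.531) = 1.820 half-value layers.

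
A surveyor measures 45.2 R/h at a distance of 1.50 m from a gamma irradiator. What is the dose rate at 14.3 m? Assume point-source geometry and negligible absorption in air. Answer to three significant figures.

Applying the 1/r² law, the rate at 14.3 m is
45.2 × (1.50/14.3)² = 45.2 × 0.01100 = 0.4972 R/h.

0.497 R/h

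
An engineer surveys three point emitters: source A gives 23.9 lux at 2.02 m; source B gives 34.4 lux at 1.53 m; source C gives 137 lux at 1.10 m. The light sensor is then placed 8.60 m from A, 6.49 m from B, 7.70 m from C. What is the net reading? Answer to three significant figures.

6.03 lux

Each source contributes Iᵢ·(dᵢ/rᵢ)²; contributions add.
A: 23.9 × (2.02/8.60)² = 1.319 lux
B: 34.4 × (1.53/6.49)² = 1.912 lux
C: 137 × (1.10/7.70)² = 2.796 lux
Total = 1.319 + 1.912 + 2.796 = 6.027 lux.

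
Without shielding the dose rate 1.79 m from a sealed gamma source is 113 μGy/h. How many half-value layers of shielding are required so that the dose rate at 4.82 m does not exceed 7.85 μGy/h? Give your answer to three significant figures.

0.989 half-value layers

At 4.82 m, distance alone gives (1.79/4.82)² = 0.1379, so 113 × 0.1379 = 15.58 μGy/h.
Further attenuation needed: 15.58/7.85 = 1.985.
n = log₂(1.985) = 0.9891 half-value layers.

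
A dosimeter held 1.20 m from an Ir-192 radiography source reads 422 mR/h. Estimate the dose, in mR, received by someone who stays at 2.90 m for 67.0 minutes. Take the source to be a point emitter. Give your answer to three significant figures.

Since intensity falls as 1/r², rate at 2.90 m:
422 × (1.20/2.90)² = 422 × 0.1712 = 72.25 mR/h.
Dose = rate × time = 72.25 mR/h × 1.117 h = 80.70 mR.

80.7 mR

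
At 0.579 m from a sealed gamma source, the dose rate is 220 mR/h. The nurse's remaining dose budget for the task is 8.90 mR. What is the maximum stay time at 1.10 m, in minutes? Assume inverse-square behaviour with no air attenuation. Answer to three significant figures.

8.76 min

Intensity scales as (d₁/d₂)², so rate at 1.10 m:
(0.579/1.10)² = 0.2771, so 220 × 0.2771 = 60.96 mR/h.
Stay time = 8.90 mR ÷ 60.96 mR/h = 0.1460 h = 8.760 min.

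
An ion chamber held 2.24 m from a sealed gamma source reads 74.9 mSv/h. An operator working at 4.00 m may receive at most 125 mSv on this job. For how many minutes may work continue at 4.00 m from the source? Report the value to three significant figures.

Intensity scales as (d₁/d₂)², so rate at 4.00 m:
74.9 × (2.24/4.00)² = 74.9 × 0.3136 = 23.49 mSv/h.
Stay time = 125 mSv ÷ 23.49 mSv/h = 5.321 h = 319.3 min.

319 min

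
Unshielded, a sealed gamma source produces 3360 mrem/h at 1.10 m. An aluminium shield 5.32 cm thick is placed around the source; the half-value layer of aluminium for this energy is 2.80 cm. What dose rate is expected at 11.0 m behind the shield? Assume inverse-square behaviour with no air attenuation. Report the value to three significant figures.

Distance alone: 3360 × (1.10/11.0)² = 3360 × 0.01000 = 33.60 mrem/h.
Shield: 5.32/2.80 = 1.900 half-value layers → attenuation 2^(−1.900) = 0.2679.
Combined: 33.60 × 0.2679 = 9.001 mrem/h.

9.00 mrem/h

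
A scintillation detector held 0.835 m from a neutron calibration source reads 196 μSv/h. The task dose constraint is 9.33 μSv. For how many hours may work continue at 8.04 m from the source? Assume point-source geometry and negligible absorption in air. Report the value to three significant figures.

4.41 h

Intensity scales as (d₁/d₂)², so rate at 8.04 m:
196 × (0.835/8.04)² = 196 × 0.01079 = 2.115 μSv/h.
Stay time = 9.33 μSv ÷ 2.115 μSv/h = 4.411 h.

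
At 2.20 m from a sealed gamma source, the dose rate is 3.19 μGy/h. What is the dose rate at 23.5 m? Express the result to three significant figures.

0.0280 μGy/h

By the inverse-square law, the rate at 23.5 m is
(2.20/23.5)² = 0.008764, so 3.19 × 0.008764 = 0.02796 μGy/h.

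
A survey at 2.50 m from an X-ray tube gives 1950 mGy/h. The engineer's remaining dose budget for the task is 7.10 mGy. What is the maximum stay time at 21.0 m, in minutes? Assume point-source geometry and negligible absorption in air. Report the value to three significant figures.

Since intensity falls as 1/r², rate at 21.0 m:
1950 × (2.50/21.0)² = 1950 × 0.01417 = 27.63 mGy/h.
Stay time = 7.10 mGy ÷ 27.63 mGy/h = 0.2570 h = 15.42 min.

15.4 min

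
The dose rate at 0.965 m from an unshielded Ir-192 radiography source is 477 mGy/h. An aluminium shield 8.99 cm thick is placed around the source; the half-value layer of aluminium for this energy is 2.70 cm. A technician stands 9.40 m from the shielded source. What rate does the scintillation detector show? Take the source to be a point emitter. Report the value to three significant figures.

Distance alone: 477 × (0.965/9.40)² = 477 × 0.01054 = 5.028 mGy/h.
Shield: 8.99/2.70 = 3.330 half-value layers → attenuation 2^(−3.330) = 0.09944.
Combined: 5.028 × 0.09944 = 0.5000 mGy/h.

0.500 mGy/h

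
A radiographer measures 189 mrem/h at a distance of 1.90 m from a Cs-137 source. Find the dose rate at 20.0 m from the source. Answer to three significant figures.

Applying the 1/r² law, the rate at 20.0 m is
(1.90/20.0)² = 0.009025, so 189 × 0.009025 = 1.706 mrem/h.

1.71 mrem/h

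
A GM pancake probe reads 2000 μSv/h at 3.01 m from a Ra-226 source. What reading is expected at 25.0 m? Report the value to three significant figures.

Since intensity falls as 1/r², the rate at 25.0 m is
(3.01/25.0)² = 0.01450, so 2000 × 0.01450 = 29.00 μSv/h.

29.0 μSv/h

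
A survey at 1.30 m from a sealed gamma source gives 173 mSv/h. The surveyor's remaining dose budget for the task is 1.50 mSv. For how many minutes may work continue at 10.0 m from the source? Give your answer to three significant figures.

By the inverse-square law, rate at 10.0 m:
(1.30/10.0)² = 0.01690, so 173 × 0.01690 = 2.924 mSv/h.
Stay time = 1.50 mSv ÷ 2.924 mSv/h = 0.5130 h = 30.78 min.

30.8 min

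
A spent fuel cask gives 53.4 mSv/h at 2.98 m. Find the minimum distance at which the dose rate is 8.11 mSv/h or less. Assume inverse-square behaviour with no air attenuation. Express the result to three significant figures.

Using I₁d₁² = I₂d₂², d₂ = d₁·√(I₁/I₂).
I₁/I₂ = 53.4/8.11 = 6.584, so d₂ = 2.98 × √6.584 = 7.646 m.

7.65 m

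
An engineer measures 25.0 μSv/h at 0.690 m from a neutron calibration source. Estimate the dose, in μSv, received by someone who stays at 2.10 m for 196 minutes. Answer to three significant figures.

By the inverse-square law, rate at 2.10 m:
(0.690/2.10)² = 0.1080, so 25.0 × 0.1080 = 2.700 μSv/h.
Dose = rate × time = 2.700 μSv/h × 3.267 h = 8.821 μSv.

8.82 μSv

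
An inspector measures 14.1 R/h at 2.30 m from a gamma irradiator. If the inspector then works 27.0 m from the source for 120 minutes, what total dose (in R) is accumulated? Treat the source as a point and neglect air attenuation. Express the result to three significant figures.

Since intensity falls as 1/r², rate at 27.0 m:
(2.30/27.0)² = 0.007257, so 14.1 × 0.007257 = 0.1023 R/h.
Dose = rate × time = 0.1023 R/h × 2.000 h = 0.2046 R.

0.205 R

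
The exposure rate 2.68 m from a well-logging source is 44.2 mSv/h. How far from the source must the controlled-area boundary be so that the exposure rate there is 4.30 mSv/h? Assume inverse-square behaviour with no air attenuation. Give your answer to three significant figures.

8.59 m

Since intensity falls as 1/r², d₂ = d₁·√(I₁/I₂).
I₁/I₂ = 44.2/4.30 = 10.28, so d₂ = 2.68 × √10.28 = 8.593 m.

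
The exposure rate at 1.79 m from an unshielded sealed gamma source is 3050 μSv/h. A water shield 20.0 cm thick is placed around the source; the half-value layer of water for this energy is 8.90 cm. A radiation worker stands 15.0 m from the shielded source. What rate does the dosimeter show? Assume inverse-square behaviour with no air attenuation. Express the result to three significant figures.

Distance alone: 3050 × (1.79/15.0)² = 3050 × 0.01424 = 43.43 μSv/h.
Shield: 20.0/8.90 = 2.247 half-value layers → attenuation 2^(−2.247) = 0.2107.
Combined: 43.43 × 0.2107 = 9.151 μSv/h.

9.15 μSv/h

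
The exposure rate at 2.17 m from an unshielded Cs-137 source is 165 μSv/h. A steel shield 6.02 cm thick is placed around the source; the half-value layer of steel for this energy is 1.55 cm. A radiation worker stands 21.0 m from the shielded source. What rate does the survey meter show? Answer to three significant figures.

0.119 μSv/h

Distance alone: (2.17/21.0)² = 0.01068, so 165 × 0.01068 = 1.762 μSv/h.
Shield: 6.02/1.55 = 3.884 half-value layers → attenuation 2^(−3.884) = 0.06773.
Combined: 1.762 × 0.06773 = 0.1193 μSv/h.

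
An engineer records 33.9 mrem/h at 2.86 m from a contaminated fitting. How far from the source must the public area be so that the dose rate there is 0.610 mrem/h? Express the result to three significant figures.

Using I₁d₁² = I₂d₂², d₂ = d₁·√(I₁/I₂).
I₁/I₂ = 33.9/0.610 = 55.57, so d₂ = 2.86 × √55.57 = 21.32 m.

21.3 m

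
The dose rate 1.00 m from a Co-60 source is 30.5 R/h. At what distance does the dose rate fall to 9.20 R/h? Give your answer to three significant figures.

Applying the 1/r² law, d₂ = d₁·√(I₁/I₂).
I₁/I₂ = 30.5/9.20 = 3.315, so d₂ = 1.00 × √3.315 = 1.821 m.

1.82 m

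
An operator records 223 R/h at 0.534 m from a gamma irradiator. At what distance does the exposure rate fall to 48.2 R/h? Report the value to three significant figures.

By the inverse-square law, d₂ = d₁·√(I₁/I₂).
I₁/I₂ = 223/48.2 = 4.627, so d₂ = 0.534 × √4.627 = 1.149 m.

1.15 m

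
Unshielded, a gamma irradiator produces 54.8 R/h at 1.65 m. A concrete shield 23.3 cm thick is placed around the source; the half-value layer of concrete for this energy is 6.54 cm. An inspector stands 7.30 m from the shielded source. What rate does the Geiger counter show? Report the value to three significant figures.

Distance alone: 54.8 × (1.65/7.30)² = 54.8 × 0.05109 = 2.800 R/h.
Shield: 23.3/6.54 = 3.563 half-value layers → attenuation 2^(−3.563) = 0.08461.
Combined: 2.800 × 0.08461 = 0.2369 R/h.

0.237 R/h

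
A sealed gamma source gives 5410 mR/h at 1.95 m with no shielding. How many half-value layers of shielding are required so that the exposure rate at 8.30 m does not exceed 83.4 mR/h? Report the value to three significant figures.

1.84 half-value layers

At 8.30 m, distance alone gives 5410 × (1.95/8.30)² = 5410 × 0.05520 = 298.6 mR/h.
Further attenuation needed: 298.6/83.4 = 3.580.
n = log₂(3.580) = 1.840 half-value layers.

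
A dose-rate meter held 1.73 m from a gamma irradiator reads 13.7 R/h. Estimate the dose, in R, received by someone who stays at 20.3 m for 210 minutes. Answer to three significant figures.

0.348 R

By the inverse-square law, rate at 20.3 m:
13.7 × (1.73/20.3)² = 13.7 × 0.007263 = 0.09950 R/h.
Dose = rate × time = 0.09950 R/h × 3.500 h = 0.3483 R.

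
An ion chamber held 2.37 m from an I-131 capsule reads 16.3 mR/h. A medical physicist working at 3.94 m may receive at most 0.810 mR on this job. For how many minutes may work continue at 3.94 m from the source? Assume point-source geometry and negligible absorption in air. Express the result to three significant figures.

Intensity scales as (d₁/d₂)², so rate at 3.94 m:
(2.37/3.94)² = 0.3618, so 16.3 × 0.3618 = 5.897 mR/h.
Stay time = 0.810 mR ÷ 5.897 mR/h = 0.1374 h = 8.244 min.

8.24 min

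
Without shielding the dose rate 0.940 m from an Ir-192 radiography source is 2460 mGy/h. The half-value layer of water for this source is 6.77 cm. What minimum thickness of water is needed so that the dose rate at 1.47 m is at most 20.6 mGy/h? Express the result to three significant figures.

At 1.47 m, distance alone gives (0.940/1.47)² = 0.4089, so 2460 × 0.4089 = 1006 mGy/h.
Further attenuation needed: 1006/20.6 = 48.83.
n = log₂(48.83) = 5.610 half-value layers.
Thickness = 5.610 × 6.77 cm = 37.98 cm.

38.0 cm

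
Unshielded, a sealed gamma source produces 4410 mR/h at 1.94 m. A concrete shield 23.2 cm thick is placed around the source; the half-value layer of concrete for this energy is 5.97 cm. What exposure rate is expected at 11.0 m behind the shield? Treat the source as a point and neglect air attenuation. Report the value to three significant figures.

9.28 mR/h

Distance alone: (1.94/11.0)² = 0.03110, so 4410 × 0.03110 = 137.2 mR/h.
Shield: 23.2/5.97 = 3.886 half-value layers → attenuation 2^(−3.886) = 0.06764.
Combined: 137.2 × 0.06764 = 9.280 mR/h.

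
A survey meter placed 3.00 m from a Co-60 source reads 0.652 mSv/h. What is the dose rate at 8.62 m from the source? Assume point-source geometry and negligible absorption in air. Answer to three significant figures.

0.0790 mSv/h

Since intensity falls as 1/r², scaling from 3.00 m to 8.62 m:
0.652 × (3.00/8.62)² = 0.652 × 0.1211 = 0.07896 mSv/h.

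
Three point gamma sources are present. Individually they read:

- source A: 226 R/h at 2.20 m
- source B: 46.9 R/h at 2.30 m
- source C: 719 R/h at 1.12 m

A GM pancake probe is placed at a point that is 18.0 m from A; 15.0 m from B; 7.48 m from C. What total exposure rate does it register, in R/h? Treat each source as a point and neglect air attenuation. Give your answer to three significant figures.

20.6 R/h

Each source contributes Iᵢ·(dᵢ/rᵢ)²; contributions add.
A: 226 × (2.20/18.0)² = 3.376 R/h
B: 46.9 × (2.30/15.0)² = 1.103 R/h
C: 719 × (1.12/7.48)² = 16.12 R/h
Total = 3.376 + 1.103 + 16.12 = 20.60 R/h.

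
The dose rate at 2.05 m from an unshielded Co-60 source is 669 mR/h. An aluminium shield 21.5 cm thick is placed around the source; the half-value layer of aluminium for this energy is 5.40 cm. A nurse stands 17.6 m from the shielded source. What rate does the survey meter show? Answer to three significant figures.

Distance alone: (2.05/17.6)² = 0.01357, so 669 × 0.01357 = 9.078 mR/h.
Shield: 21.5/5.40 = 3.981 half-value layers → attenuation 2^(−3.981) = 0.06333.
Combined: 9.078 × 0.06333 = 0.5749 mR/h.

0.575 mR/h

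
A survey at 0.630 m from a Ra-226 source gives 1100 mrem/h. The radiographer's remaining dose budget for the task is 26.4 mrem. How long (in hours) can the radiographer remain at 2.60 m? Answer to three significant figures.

Applying the 1/r² law, rate at 2.60 m:
1100 × (0.630/2.60)² = 1100 × 0.05871 = 64.58 mrem/h.
Stay time = 26.4 mrem ÷ 64.58 mrem/h = 0.4088 h.

0.409 h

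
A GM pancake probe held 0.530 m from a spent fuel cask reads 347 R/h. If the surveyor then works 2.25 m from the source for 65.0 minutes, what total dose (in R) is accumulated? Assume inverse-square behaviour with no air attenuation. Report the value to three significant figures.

Intensity scales as (d₁/d₂)², so rate at 2.25 m:
(0.530/2.25)² = 0.05549, so 347 × 0.05549 = 19.26 R/h.
Dose = rate × time = 19.26 R/h × 1.083 h = 20.86 R.

20.9 R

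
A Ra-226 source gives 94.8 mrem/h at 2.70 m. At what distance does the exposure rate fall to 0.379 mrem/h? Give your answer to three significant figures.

42.7 m

Intensity scales as (d₁/d₂)², so d₂ = d₁·√(I₁/I₂).
I₁/I₂ = 94.8/0.379 = 250.1, so d₂ = 2.70 × √250.1 = 42.70 m.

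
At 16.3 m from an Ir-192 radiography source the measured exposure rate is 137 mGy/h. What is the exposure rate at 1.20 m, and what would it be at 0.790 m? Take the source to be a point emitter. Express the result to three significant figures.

By the inverse-square law,
At 1.20 m: (16.3/1.20)² = 184.5, so 137 × 184.5 = 25280 mGy/h
At 0.790 m: 25280 × (1.20/0.790)² = 25280 × 2.307 = 58320 mGy/h.

25300 mGy/h; 58300 mGy/h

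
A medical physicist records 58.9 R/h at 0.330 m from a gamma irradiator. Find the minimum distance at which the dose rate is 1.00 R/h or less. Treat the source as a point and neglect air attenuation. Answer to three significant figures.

Applying the 1/r² law, d₂ = d₁·√(I₁/I₂).
I₁/I₂ = 58.9/1.00 = 58.90, so d₂ = 0.330 × √58.90 = 2.533 m.

2.53 m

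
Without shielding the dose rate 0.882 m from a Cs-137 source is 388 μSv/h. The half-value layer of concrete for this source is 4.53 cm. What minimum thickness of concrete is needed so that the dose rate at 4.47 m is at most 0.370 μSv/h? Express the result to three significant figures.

24.2 cm

At 4.47 m, distance alone gives (0.882/4.47)² = 0.03893, so 388 × 0.03893 = 15.10 μSv/h.
Further attenuation needed: 15.10/0.370 = 40.81.
n = log₂(40.81) = 5.351 half-value layers.
Thickness = 5.351 × 4.53 cm = 24.24 cm.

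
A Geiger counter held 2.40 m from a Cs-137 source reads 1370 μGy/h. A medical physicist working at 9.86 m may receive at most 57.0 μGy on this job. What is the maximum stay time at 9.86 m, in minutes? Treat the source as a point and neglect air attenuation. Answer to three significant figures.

42.1 min

Intensity scales as (d₁/d₂)², so rate at 9.86 m:
(2.40/9.86)² = 0.05925, so 1370 × 0.05925 = 81.17 μGy/h.
Stay time = 57.0 μGy ÷ 81.17 μGy/h = 0.7022 h = 42.13 min.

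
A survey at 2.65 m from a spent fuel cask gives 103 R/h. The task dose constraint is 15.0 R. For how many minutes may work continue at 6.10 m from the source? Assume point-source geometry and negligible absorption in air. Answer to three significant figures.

By the inverse-square law, rate at 6.10 m:
(2.65/6.10)² = 0.1887, so 103 × 0.1887 = 19.44 R/h.
Stay time = 15.0 R ÷ 19.44 R/h = 0.7716 h = 46.30 min.

46.3 min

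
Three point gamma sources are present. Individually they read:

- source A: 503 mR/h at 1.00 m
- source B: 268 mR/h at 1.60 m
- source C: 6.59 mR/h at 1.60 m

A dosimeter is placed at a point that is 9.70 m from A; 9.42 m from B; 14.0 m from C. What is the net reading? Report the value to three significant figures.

Each source contributes Iᵢ·(dᵢ/rᵢ)²; contributions add.
A: 503 × (1.00/9.70)² = 5.346 mR/h
B: 268 × (1.60/9.42)² = 7.732 mR/h
C: 6.59 × (1.60/14.0)² = 0.08607 mR/h
Total = 5.346 + 7.732 + 0.08607 = 13.16 mR/h.

13.2 mR/h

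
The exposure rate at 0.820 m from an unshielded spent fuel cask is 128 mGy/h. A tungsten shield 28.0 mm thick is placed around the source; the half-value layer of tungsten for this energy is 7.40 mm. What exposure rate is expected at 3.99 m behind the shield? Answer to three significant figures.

0.393 mGy/h

Distance alone: (0.820/3.99)² = 0.04224, so 128 × 0.04224 = 5.407 mGy/h.
Shield: 28.0/7.40 = 3.784 half-value layers → attenuation 2^(−3.784) = 0.07259.
Combined: 5.407 × 0.07259 = 0.3925 mGy/h.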